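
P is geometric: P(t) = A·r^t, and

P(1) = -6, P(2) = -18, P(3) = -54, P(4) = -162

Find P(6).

Consecutive ratio: -18/(-6) = 3, and -54/(-18) = 3, so r = 3.
Then A·3^1 = -6 gives A = -2, and P(t) = -2·3^t.
P(6) = -2·3^6 = -1458.

-1458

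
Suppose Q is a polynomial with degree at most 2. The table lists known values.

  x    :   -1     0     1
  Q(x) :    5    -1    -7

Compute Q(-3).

First differences: -6, -6.
Level-1 differences are constant, so Q has degree 1.
Fitting a degree-1 polynomial gives Q(x) = -6x - 1.
Then Q(-3) = 17.

17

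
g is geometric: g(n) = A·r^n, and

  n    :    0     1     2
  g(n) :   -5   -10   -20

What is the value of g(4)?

Consecutive ratio: -10/(-5) = 2, and -20/(-10) = 2, so r = 2.
Then A·2^0 = -5 gives A = -5, and g(n) = -5·2^n.
g(4) = -5·2^4 = -80.

-80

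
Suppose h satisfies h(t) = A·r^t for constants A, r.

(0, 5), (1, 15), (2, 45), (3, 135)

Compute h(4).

Consecutive ratio: 15/5 = 3, and 45/15 = 3, so r = 3.
Then A·3^0 = 5 gives A = 5, and h(t) = 5·3^t.
h(4) = 5·3^4 = 405.

405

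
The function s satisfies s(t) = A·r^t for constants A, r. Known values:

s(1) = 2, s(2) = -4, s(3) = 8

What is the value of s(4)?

-16

Consecutive ratio: -4/2 = -2, and 8/(-4) = -2, so r = -2.
Then A·(-2)^1 = 2 gives A = -1, and s(t) = -1·(-2)^t.
s(4) = -1·(-2)^4 = -16.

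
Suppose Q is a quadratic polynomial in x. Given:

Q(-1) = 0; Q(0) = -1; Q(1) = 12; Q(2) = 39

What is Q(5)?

First differences: -1, 13, 27. Second differences: 14, 14.
Level-2 differences are constant, so Q has degree 2.
Fitting a degree-2 polynomial gives Q(x) = 7x² + 6x - 1.
Then Q(5) = 204.

204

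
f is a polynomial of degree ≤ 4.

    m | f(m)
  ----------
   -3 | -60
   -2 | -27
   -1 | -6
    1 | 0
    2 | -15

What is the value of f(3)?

Write f(m) = am^4 + bm³ + cm² + dm + e; the 5 given values yield a linear system in the 5 coefficients.
Solving, the top 2 coefficients vanish, and f(m) = -6m² + 3m + 3.
Then f(3) = -42.

-42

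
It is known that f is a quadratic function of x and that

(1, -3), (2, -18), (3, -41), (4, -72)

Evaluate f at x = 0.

4

First differences: -15, -23, -31. Second differences: -8, -8.
Level-2 differences are constant, so f has degree 2.
Fitting a degree-2 polynomial gives f(x) = -4x² - 3x + 4.
Then f(0) = 4.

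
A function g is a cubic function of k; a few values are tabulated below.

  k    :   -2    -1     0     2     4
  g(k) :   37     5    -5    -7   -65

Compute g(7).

Write g(k) = ak³ + bk² + ck + d; the 5 given values yield a linear system in the 4 coefficients.
Solving, g(k) = -2k³ + 5k² - 3k - 5.
Then g(7) = -467.

-467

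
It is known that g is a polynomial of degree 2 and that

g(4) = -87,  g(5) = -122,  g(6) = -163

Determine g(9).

-322

Write g(n) = an² + bn + c; the 3 given values yield a linear system in the 3 coefficients.
Solving, g(n) = -3n² - 8n - 7.
Then g(9) = -322.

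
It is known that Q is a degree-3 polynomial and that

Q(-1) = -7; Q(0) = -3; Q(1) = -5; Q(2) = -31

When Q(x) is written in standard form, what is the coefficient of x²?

Write Q(x) = ax³ + bx² + cx + d; the 4 given values yield a linear system in the 4 coefficients.
Solving, Q(x) = -3x³ - 3x² + 4x - 3.
The coefficient of x² is -3.

-3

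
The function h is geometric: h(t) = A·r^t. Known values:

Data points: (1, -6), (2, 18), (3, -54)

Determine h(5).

-486

Consecutive ratio: 18/(-6) = -3, and -54/18 = -3, so r = -3.
Then A·(-3)^1 = -6 gives A = 2, and h(t) = 2·(-3)^t.
h(5) = 2·(-3)^5 = -486.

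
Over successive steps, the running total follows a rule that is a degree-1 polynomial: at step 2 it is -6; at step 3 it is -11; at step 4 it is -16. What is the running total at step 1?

Write the value at k as h(k).
First differences: -5, -5.
Level-1 differences are constant, so h has degree 1.
Fitting a degree-1 polynomial gives h(k) = -5k + 4.
Then h(1) = -1.

-1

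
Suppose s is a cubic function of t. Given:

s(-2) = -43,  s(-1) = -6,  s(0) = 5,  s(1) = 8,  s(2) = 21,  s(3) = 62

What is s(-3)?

-124

First differences: 37, 11, 3, 13, 41. Second differences: -26, -8, 10, 28. Third differences: 18, 18, 18.
Level-3 differences are constant, so s has degree 3.
Fitting a degree-3 polynomial gives s(t) = 3t³ - 4t² + 4t + 5.
Then s(-3) = -124.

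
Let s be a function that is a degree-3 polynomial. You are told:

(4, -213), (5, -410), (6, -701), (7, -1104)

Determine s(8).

Write s(k) = ak³ + bk² + ck + d; the 4 given values yield a linear system in the 4 coefficients.
Solving, s(k) = -3k³ - 2k² + 4k - 5.
Then s(8) = -1637.

-1637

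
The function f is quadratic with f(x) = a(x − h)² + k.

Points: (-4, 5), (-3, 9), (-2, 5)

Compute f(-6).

First differences 4, -4; second difference -8 = 2a, so a = -4.
Expanding, the x-coefficient is −2ah = 8h; matching it to the data gives h = -3, and then k = 9.
So f(x) = -4(x + 3)² + 9.
f(-6) = -4·(-3)² + 9 = -27.

-27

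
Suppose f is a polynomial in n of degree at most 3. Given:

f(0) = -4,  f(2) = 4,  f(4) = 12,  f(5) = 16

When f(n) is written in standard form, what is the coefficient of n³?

Write f(n) = an³ + bn² + cn + d; the 4 given values yield a linear system in the 4 coefficients.
Solving, the top 2 coefficients vanish, and f(n) = 4n - 4.
The coefficient of n³ is 0.

0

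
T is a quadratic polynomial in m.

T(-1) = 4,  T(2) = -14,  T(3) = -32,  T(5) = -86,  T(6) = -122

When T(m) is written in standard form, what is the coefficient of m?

Write T(m) = am² + bm + c; the 5 given values yield a linear system in the 3 coefficients.
Solving, T(m) = -3m² - 3m + 4.
The coefficient of m is -3.

-3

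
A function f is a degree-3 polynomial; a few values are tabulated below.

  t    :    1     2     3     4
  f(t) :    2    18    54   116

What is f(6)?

Write f(t) = at³ + bt² + ct + d; the 4 given values yield a linear system in the 4 coefficients.
Solving, f(t) = t³ + 4t² - 3t.
Then f(6) = 342.

342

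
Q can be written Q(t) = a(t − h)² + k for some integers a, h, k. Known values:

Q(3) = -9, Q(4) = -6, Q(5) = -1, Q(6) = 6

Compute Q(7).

15

First differences 3, 5, 7; second difference 2 = 2a, so a = 1.
Expanding, the t-coefficient is −2ah = -2h; matching it to the data gives h = 2, and then k = -10.
So Q(t) = 1(t − 2)² − 10.
Q(7) = 1·5² − 10 = 15.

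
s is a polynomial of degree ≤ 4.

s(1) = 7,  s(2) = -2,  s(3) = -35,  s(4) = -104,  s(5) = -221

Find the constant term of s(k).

Write s(k) = ak^4 + bk³ + ck² + dk + e; the 5 given values yield a linear system in the 5 coefficients.
Solving, the leading coefficient vanishes, and s(k) = -2k³ + 5k + 4.
The constant term is s(0) = 4.

4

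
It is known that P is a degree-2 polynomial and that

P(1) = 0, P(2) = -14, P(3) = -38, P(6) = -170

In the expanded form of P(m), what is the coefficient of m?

Write P(m) = am² + bm + c; the 4 given values yield a linear system in the 3 coefficients.
Solving, P(m) = -5m² + m + 4.
The coefficient of m is 1.

1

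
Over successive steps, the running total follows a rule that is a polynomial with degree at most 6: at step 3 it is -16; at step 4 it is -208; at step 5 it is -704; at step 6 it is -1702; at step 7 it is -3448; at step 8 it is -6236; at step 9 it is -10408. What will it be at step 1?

8

Write the value at k as Q(k).
First differences: -192, -496, -998, -1746, -2788, -4172. Second differences: -304, -502, -748, -1042, -1384. Third differences: -198, -246, -294, -342. Fourth differences: -48, -48, -48.
Level-4 differences are constant, so Q has degree 4.
Fitting a degree-4 polynomial gives Q(k) = -2k^4 + 3k³ + 6k² + 5k - 4.
Then Q(1) = 8.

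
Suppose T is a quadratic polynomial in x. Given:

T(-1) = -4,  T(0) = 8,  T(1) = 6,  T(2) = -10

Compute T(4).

-84

Write T(x) = ax² + bx + c; the 4 given values yield a linear system in the 3 coefficients.
Solving, T(x) = -7x² + 5x + 8.
Then T(4) = -84.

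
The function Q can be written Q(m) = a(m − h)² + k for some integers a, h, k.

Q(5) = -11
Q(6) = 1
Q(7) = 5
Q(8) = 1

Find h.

7

First differences 12, 4, -4; second difference -8 = 2a, so a = -4.
Expanding, the m-coefficient is −2ah = 8h; matching it to the data gives h = 7, and then k = 5.
So Q(m) = -4(m − 7)² + 5.
Hence h = 7.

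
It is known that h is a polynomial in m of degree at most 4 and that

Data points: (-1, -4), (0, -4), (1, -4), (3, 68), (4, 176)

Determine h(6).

626

Write h(m) = am^4 + bm³ + cm² + dm + e; the 5 given values yield a linear system in the 5 coefficients.
Solving, the leading coefficient vanishes, and h(m) = 3m³ - 3m - 4.
Then h(6) = 626.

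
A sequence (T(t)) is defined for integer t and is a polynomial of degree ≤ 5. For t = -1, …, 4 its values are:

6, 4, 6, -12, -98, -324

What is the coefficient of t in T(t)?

2

First differences: -2, 2, -18, -86, -226. Second differences: 4, -20, -68, -140. Third differences: -24, -48, -72. Fourth differences: -24, -24.
Level-4 differences are constant, so T has degree 4.
Fitting a degree-4 polynomial gives T(t) = -t^4 - 2t³ + 3t² + 2t + 4.
The coefficient of t is 2.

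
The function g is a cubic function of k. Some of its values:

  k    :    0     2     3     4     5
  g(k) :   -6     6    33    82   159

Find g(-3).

Write g(k) = ak³ + bk² + ck + d; the 5 given values yield a linear system in the 4 coefficients.
Solving, g(k) = k³ + 2k² - 2k - 6.
Then g(-3) = -9.

-9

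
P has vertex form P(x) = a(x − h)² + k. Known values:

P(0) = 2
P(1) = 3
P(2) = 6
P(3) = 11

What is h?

First differences 1, 3, 5; second difference 2 = 2a, so a = 1.
Expanding, the x-coefficient is −2ah = -2h; matching it to the data gives h = 0, and then k = 2.
So P(x) = 1(x + 0)² + 2.
Hence h = 0.

0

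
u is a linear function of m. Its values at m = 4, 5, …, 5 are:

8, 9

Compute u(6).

Write u(m) = am + b; the 2 given values yield a linear system in the 2 coefficients.
Solving, u(m) = m + 4.
Then u(6) = 10.

10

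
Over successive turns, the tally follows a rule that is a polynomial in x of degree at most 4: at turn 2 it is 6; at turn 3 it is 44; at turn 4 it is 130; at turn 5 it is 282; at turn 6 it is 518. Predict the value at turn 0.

Write the value at x as f(x).
Write f(x) = ax^4 + bx³ + cx² + dx + e; the 5 given values yield a linear system in the 5 coefficients.
Solving, the leading coefficient vanishes, and f(x) = 3x³ - 3x² - 4x + 2.
Then f(0) = 2.

2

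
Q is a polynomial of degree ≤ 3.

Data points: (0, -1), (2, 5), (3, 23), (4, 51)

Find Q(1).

Write Q(t) = at³ + bt² + ct + d; the 4 given values yield a linear system in the 4 coefficients.
Solving, the leading coefficient vanishes, and Q(t) = 5t² - 7t - 1.
Then Q(1) = -3.

-3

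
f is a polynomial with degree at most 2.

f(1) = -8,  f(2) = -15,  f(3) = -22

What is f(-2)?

First differences: -7, -7.
Level-1 differences are constant, so f has degree 1.
Fitting a degree-1 polynomial gives f(n) = -7n - 1.
Then f(-2) = 13.

13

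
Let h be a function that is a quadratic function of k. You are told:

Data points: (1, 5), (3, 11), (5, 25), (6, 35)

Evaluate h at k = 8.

61

Write h(k) = ak² + bk + c; the 4 given values yield a linear system in the 3 coefficients.
Solving, h(k) = k² - k + 5.
Then h(8) = 61.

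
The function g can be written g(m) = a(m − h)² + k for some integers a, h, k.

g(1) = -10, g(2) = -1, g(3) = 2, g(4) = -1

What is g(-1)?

-46

First differences 9, 3, -3; second difference -6 = 2a, so a = -3.
Expanding, the m-coefficient is −2ah = 6h; matching it to the data gives h = 3, and then k = 2.
So g(m) = -3(m − 3)² + 2.
g(-1) = -3·(-4)² + 2 = -46.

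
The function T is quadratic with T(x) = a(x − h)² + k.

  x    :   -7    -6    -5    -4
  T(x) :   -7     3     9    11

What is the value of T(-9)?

First differences 10, 6, 2; second difference -4 = 2a, so a = -2.
Expanding, the x-coefficient is −2ah = 4h; matching it to the data gives h = -4, and then k = 11.
So T(x) = -2(x + 4)² + 11.
T(-9) = -2·(-5)² + 11 = -39.

-39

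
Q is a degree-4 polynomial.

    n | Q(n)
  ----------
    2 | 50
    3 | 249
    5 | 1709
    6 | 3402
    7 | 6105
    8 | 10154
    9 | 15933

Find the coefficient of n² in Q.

Write Q(n) = an^4 + bn³ + cn² + dn + e; the 7 given values yield a linear system in the 5 coefficients.
Solving, Q(n) = 2n^4 + 4n³ - n² - 2n - 6.
The coefficient of n² is -1.

-1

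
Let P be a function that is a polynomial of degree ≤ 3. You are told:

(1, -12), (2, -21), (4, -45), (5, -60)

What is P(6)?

Write P(n) = an³ + bn² + cn + d; the 4 given values yield a linear system in the 4 coefficients.
Solving, the leading coefficient vanishes, and P(n) = -n² - 6n - 5.
Then P(6) = -77.

-77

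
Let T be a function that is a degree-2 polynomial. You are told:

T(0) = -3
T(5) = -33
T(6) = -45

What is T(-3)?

Write T(x) = ax² + bx + c; the 3 given values yield a linear system in the 3 coefficients.
Solving, T(x) = -x² - x - 3.
Then T(-3) = -9.

-9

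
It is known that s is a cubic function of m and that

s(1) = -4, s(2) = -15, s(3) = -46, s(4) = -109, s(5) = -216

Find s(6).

-379

Write s(m) = am³ + bm² + cm + d; the 5 given values yield a linear system in the 4 coefficients.
Solving, s(m) = -2m³ + 2m² - 3m - 1.
Then s(6) = -379.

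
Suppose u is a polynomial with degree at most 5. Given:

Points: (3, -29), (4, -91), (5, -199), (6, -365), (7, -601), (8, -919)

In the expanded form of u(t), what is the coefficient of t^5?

0

First differences: -62, -108, -166, -236, -318. Second differences: -46, -58, -70, -82. Third differences: -12, -12, -12.
Level-3 differences are constant, so u has degree 3.
Fitting a degree-3 polynomial gives u(t) = -2t³ + t² + 5t + 1.
The coefficient of t^5 is 0.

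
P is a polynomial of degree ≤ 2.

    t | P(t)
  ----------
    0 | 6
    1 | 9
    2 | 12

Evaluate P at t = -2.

Write P(t) = at² + bt + c; the 3 given values yield a linear system in the 3 coefficients.
Solving, the leading coefficient vanishes, and P(t) = 3t + 6.
Then P(-2) = 0.

0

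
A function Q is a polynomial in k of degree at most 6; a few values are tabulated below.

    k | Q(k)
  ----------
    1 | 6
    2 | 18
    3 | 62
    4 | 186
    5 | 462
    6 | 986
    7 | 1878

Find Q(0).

First differences: 12, 44, 124, 276, 524, 892. Second differences: 32, 80, 152, 248, 368. Third differences: 48, 72, 96, 120. Fourth differences: 24, 24, 24.
Level-4 differences are constant, so Q has degree 4.
Fitting a degree-4 polynomial gives Q(k) = k^4 - 2k³ + 3k² + 2k + 2.
Then Q(0) = 2.

2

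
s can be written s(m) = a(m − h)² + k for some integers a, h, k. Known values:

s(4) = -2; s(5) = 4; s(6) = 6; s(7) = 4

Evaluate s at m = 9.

First differences 6, 2, -2; second difference -4 = 2a, so a = -2.
Expanding, the m-coefficient is −2ah = 4h; matching it to the data gives h = 6, and then k = 6.
So s(m) = -2(m − 6)² + 6.
s(9) = -2·3² + 6 = -12.

-12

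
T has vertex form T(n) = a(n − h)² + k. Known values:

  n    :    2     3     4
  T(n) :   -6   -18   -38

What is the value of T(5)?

First differences -12, -20; second difference -8 = 2a, so a = -4.
Expanding, the n-coefficient is −2ah = 8h; matching it to the data gives h = 1, and then k = -2.
So T(n) = -4(n − 1)² − 2.
T(5) = -4·4² − 2 = -66.

-66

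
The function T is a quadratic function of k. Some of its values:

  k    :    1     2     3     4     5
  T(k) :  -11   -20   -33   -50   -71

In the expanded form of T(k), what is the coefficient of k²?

-2

Write T(k) = ak² + bk + c; the 5 given values yield a linear system in the 3 coefficients.
Solving, T(k) = -2k² - 3k - 6.
The coefficient of k² is -2.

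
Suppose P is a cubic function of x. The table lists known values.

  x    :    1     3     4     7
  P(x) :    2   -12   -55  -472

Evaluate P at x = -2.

Write P(x) = ax³ + bx² + cx + d; the 4 given values yield a linear system in the 4 coefficients.
Solving, P(x) = -2x³ + 4x² + 3x - 3.
Then P(-2) = 23.

23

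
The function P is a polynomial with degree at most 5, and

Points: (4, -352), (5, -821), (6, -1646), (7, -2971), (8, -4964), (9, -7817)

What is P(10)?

-11746

First differences: -469, -825, -1325, -1993, -2853. Second differences: -356, -500, -668, -860. Third differences: -144, -168, -192. Fourth differences: -24, -24.
Level-4 differences are constant, so P has degree 4.
Fitting a degree-4 polynomial gives P(k) = -k^4 - 2k³ + 3k² - 5k + 4.
Then P(10) = -11746.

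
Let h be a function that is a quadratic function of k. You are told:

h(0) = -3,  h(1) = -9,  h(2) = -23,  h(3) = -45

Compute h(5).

-113

First differences: -6, -14, -22. Second differences: -8, -8.
Level-2 differences are constant, so h has degree 2.
Fitting a degree-2 polynomial gives h(k) = -4k² - 2k - 3.
Then h(5) = -113.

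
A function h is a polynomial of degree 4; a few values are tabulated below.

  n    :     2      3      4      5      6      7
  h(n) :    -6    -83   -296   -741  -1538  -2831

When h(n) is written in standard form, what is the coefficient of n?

Write h(n) = an^4 + bn³ + cn² + dn + e; the 6 given values yield a linear system in the 5 coefficients.
Solving, h(n) = -n^4 - 2n³ + 5n² + n + 4.
The coefficient of n is 1.

1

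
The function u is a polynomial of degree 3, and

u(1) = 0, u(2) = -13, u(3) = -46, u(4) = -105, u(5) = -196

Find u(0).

First differences: -13, -33, -59, -91. Second differences: -20, -26, -32. Third differences: -6, -6.
Level-3 differences are constant, so u has degree 3.
Fitting a degree-3 polynomial gives u(n) = -n³ - 4n² + 6n - 1.
Then u(0) = -1.

-1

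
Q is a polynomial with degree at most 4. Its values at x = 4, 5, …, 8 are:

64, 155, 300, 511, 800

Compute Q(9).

First differences: 91, 145, 211, 289. Second differences: 54, 66, 78. Third differences: 12, 12.
Level-3 differences are constant, so Q has degree 3.
Extending the table by one column gives the next first difference 379, so Q(9) = 800 + 379 = 1179.

1179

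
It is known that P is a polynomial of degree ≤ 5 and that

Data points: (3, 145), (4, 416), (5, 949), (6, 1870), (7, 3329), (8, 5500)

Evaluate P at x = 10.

12794

First differences: 271, 533, 921, 1459, 2171. Second differences: 262, 388, 538, 712. Third differences: 126, 150, 174. Fourth differences: 24, 24.
Level-4 differences are constant, so P has degree 4.
Fitting a degree-4 polynomial gives P(x) = x^4 + 3x³ - 2x² - x + 4.
Then P(10) = 12794.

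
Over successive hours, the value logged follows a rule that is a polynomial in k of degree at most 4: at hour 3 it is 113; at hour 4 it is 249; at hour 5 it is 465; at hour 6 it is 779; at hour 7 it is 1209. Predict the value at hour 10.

3375

Write the value at k as Q(k).
First differences: 136, 216, 314, 430. Second differences: 80, 98, 116. Third differences: 18, 18.
Level-3 differences are constant, so Q has degree 3.
Fitting a degree-3 polynomial gives Q(k) = 3k³ + 4k² - 3k + 5.
Then Q(10) = 3375.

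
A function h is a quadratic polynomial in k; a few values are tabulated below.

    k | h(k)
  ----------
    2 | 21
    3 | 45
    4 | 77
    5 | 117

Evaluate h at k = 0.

First differences: 24, 32, 40. Second differences: 8, 8.
Level-2 differences are constant, so h has degree 2.
Fitting a degree-2 polynomial gives h(k) = 4k² + 4k - 3.
Then h(0) = -3.

-3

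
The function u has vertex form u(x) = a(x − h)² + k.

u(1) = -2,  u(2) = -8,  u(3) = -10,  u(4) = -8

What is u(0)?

8

First differences -6, -2, 2; second difference 4 = 2a, so a = 2.
Expanding, the x-coefficient is −2ah = -4h; matching it to the data gives h = 3, and then k = -10.
So u(x) = 2(x − 3)² − 10.
u(0) = 2·(-3)² − 10 = 8.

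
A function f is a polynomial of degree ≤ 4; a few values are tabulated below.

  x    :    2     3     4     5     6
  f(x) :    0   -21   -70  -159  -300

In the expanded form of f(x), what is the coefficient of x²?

4

First differences: -21, -49, -89, -141. Second differences: -28, -40, -52. Third differences: -12, -12.
Level-3 differences are constant, so f has degree 3.
Fitting a degree-3 polynomial gives f(x) = -2x³ + 4x² - 3x + 6.
The coefficient of x² is 4.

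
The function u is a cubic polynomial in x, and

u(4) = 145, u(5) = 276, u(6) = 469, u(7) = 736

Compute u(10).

Write u(x) = ax³ + bx² + cx + d; the 4 given values yield a linear system in the 4 coefficients.
Solving, u(x) = 2x³ + x² + 1.
Then u(10) = 2101.

2101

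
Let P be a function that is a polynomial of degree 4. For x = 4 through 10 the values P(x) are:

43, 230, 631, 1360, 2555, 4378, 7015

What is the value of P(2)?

First differences: 187, 401, 729, 1195, 1823, 2637. Second differences: 214, 328, 466, 628, 814. Third differences: 114, 138, 162, 186. Fourth differences: 24, 24, 24.
Level-4 differences are constant, so P has degree 4.
Fitting a degree-4 polynomial gives P(x) = x^4 - 3x³ + x² - 8x - 5.
Then P(2) = -25.

-25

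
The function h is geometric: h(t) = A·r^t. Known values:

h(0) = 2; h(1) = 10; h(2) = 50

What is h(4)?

1250

Consecutive ratio: 10/2 = 5, and 50/10 = 5, so r = 5.
Then A·5^0 = 2 gives A = 2, and h(t) = 2·5^t.
h(4) = 2·5^4 = 1250.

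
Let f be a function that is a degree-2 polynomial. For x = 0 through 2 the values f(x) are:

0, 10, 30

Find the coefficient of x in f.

5

Write f(x) = ax² + bx + c; the 3 given values yield a linear system in the 3 coefficients.
Solving, f(x) = 5x² + 5x.
The coefficient of x is 5.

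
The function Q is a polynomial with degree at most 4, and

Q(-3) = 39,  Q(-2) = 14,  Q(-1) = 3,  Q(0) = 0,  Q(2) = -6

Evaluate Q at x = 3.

Write Q(x) = ax^4 + bx³ + cx² + dx + e; the 5 given values yield a linear system in the 5 coefficients.
Solving, the leading coefficient vanishes, and Q(x) = -x³ + x² - x.
Then Q(3) = -21.

-21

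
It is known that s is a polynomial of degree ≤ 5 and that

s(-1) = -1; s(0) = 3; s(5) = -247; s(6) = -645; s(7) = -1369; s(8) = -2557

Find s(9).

-4371

Write s(m) = am^5 + bm^4 + cm³ + dm² + em + p; the 6 given values yield a linear system in the 6 coefficients.
Solving, the leading coefficient vanishes, and s(m) = -m^4 + 3m³ + 3.
Then s(9) = -4371.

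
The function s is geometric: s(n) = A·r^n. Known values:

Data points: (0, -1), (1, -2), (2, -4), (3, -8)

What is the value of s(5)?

Consecutive ratio: -2/(-1) = 2, and -4/(-2) = 2, so r = 2.
Then A·2^0 = -1 gives A = -1, and s(n) = -1·2^n.
s(5) = -1·2^5 = -32.

-32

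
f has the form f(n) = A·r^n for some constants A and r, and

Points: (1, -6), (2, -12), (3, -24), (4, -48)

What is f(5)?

Consecutive ratio: -12/(-6) = 2, and -24/(-12) = 2, so r = 2.
Then A·2^1 = -6 gives A = -3, and f(n) = -3·2^n.
f(5) = -3·2^5 = -96.

-96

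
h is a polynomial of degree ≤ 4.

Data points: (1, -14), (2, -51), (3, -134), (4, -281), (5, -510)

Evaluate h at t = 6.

-839

First differences: -37, -83, -147, -229. Second differences: -46, -64, -82. Third differences: -18, -18.
Level-3 differences are constant, so h has degree 3.
Fitting a degree-3 polynomial gives h(t) = -3t³ - 5t² - t - 5.
Then h(6) = -839.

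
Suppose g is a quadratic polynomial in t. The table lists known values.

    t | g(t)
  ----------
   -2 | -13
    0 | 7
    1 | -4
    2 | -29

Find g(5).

Write g(t) = at² + bt + c; the 4 given values yield a linear system in the 3 coefficients.
Solving, g(t) = -7t² - 4t + 7.
Then g(5) = -188.

-188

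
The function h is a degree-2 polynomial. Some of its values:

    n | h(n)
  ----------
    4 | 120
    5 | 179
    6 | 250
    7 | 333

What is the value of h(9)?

535

First differences: 59, 71, 83. Second differences: 12, 12.
Level-2 differences are constant, so h has degree 2.
Fitting a degree-2 polynomial gives h(n) = 6n² + 5n + 4.
Then h(9) = 535.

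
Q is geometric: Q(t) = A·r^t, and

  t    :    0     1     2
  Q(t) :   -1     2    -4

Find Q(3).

8

Consecutive ratio: 2/(-1) = -2, and -4/2 = -2, so r = -2.
Then A·(-2)^0 = -1 gives A = -1, and Q(t) = -1·(-2)^t.
Q(3) = -1·(-2)^3 = 8.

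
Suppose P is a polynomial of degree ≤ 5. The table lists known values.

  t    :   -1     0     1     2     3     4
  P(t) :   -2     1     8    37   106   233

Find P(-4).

-167

First differences: 3, 7, 29, 69, 127. Second differences: 4, 22, 40, 58. Third differences: 18, 18, 18.
Level-3 differences are constant, so P has degree 3.
Fitting a degree-3 polynomial gives P(t) = 3t³ + 2t² + 2t + 1.
Then P(-4) = -167.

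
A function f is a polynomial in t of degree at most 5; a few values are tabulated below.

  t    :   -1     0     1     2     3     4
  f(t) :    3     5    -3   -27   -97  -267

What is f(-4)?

-363

First differences: 2, -8, -24, -70, -170. Second differences: -10, -16, -46, -100. Third differences: -6, -30, -54. Fourth differences: -24, -24.
Level-4 differences are constant, so f has degree 4.
Fitting a degree-4 polynomial gives f(t) = -t^4 + t³ - 4t² - 4t + 5.
Then f(-4) = -363.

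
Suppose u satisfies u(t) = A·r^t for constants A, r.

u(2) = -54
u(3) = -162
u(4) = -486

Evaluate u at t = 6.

-4374

Consecutive ratio: -162/(-54) = 3, and -486/(-162) = 3, so r = 3.
Then A·3^2 = -54 gives A = -6, and u(t) = -6·3^t.
u(6) = -6·3^6 = -4374.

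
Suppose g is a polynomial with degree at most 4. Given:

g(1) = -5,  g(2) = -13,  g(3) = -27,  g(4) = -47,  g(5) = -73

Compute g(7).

First differences: -8, -14, -20, -26. Second differences: -6, -6, -6.
Level-2 differences are constant, so g has degree 2.
Fitting a degree-2 polynomial gives g(x) = -3x² + x - 3.
Then g(7) = -143.

-143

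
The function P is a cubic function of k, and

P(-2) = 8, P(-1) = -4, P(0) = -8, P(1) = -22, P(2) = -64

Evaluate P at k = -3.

46

Write P(k) = ak³ + bk² + ck + d; the 5 given values yield a linear system in the 4 coefficients.
Solving, P(k) = -3k³ - 5k² - 6k - 8.
Then P(-3) = 46.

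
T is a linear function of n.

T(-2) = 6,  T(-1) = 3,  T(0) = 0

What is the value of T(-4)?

First differences: -3, -3.
Level-1 differences are constant, so T has degree 1.
Fitting a degree-1 polynomial gives T(n) = -3n.
Then T(-4) = 12.

12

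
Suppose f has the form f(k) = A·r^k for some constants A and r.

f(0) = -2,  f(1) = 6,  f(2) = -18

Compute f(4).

-162

Consecutive ratio: 6/(-2) = -3, and -18/6 = -3, so r = -3.
Then A·(-3)^0 = -2 gives A = -2, and f(k) = -2·(-3)^k.
f(4) = -2·(-3)^4 = -162.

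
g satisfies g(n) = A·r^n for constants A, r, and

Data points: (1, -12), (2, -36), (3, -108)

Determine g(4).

-324

Consecutive ratio: -36/(-12) = 3, and -108/(-36) = 3, so r = 3.
Then A·3^1 = -12 gives A = -4, and g(n) = -4·3^n.
g(4) = -4·3^4 = -324.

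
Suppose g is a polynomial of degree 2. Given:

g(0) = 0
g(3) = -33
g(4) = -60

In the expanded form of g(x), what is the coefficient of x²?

-4

Write g(x) = ax² + bx + c; the 3 given values yield a linear system in the 3 coefficients.
Solving, g(x) = -4x² + x.
The coefficient of x² is -4.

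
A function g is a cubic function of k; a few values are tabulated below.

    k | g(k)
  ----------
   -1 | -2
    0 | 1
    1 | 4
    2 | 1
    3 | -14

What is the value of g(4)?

First differences: 3, 3, -3, -15. Second differences: 0, -6, -12. Third differences: -6, -6.
Level-3 differences are constant, so g has degree 3.
Fitting a degree-3 polynomial gives g(k) = -k³ + 4k + 1.
Then g(4) = -47.

-47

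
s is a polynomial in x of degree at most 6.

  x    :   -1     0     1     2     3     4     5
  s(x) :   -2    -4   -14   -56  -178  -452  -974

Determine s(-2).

-8

Write s(x) = ax^6 + bx^5 + cx^4 + dx³ + ex² + px + q; the 7 given values yield a linear system in the 7 coefficients.
Solving, the top 2 coefficients vanish, and s(x) = -x^4 - 2x³ - 3x² - 4x - 4.
Then s(-2) = -8.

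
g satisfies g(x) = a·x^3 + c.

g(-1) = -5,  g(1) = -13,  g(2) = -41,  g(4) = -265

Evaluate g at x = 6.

From g(-1) = -5 and g(1) = -13: -1a + c = -5 and 1a + c = -13.
Subtracting: 2a = -8, so a = -4; then c = -5 − (-4)·(-1) = -9.
So g(x) = -4x³ − 9, and g(6) = -873.

-873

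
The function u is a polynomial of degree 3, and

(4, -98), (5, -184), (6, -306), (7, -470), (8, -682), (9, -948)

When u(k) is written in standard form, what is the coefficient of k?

First differences: -86, -122, -164, -212, -266. Second differences: -36, -42, -48, -54. Third differences: -6, -6, -6.
Level-3 differences are constant, so u has degree 3.
Fitting a degree-3 polynomial gives u(k) = -k³ - 3k² + 2k + 6.
The coefficient of k is 2.

2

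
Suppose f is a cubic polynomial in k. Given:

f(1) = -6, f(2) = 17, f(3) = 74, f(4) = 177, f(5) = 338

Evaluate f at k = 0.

-7

First differences: 23, 57, 103, 161. Second differences: 34, 46, 58. Third differences: 12, 12.
Level-3 differences are constant, so f has degree 3.
Fitting a degree-3 polynomial gives f(k) = 2k³ + 5k² - 6k - 7.
Then f(0) = -7.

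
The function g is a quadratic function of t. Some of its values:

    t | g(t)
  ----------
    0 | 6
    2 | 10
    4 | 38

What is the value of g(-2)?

26

Write g(t) = at² + bt + c; the 3 given values yield a linear system in the 3 coefficients.
Solving, g(t) = 3t² - 4t + 6.
Then g(-2) = 26.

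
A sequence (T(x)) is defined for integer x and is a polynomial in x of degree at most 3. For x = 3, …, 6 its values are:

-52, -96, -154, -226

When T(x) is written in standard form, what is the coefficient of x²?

Write T(x) = ax³ + bx² + cx + d; the 4 given values yield a linear system in the 4 coefficients.
Solving, the leading coefficient vanishes, and T(x) = -7x² + 5x - 4.
The coefficient of x² is -7.

-7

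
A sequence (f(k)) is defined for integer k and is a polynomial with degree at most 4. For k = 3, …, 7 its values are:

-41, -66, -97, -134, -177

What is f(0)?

First differences: -25, -31, -37, -43. Second differences: -6, -6, -6.
Level-2 differences are constant, so f has degree 2.
Fitting a degree-2 polynomial gives f(k) = -3k² - 4k - 2.
The constant term is f(0) = -2.

-2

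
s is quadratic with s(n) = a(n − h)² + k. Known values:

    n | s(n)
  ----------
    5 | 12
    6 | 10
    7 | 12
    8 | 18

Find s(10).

42

First differences -2, 2, 6; second difference 4 = 2a, so a = 2.
Expanding, the n-coefficient is −2ah = -4h; matching it to the data gives h = 6, and then k = 10.
So s(n) = 2(n − 6)² + 10.
s(10) = 2·4² + 10 = 42.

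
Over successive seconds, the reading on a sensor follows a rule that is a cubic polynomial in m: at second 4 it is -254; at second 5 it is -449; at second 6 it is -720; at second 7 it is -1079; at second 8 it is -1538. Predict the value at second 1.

-5

Write the value at m as h(m).
Write h(m) = am³ + bm² + cm + d; the 5 given values yield a linear system in the 4 coefficients.
Solving, h(m) = -2m³ - 8m² - m + 6.
Then h(1) = -5.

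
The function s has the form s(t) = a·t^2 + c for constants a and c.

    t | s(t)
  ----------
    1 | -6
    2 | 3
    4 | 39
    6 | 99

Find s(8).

183

From s(1) = -6 and s(2) = 3: 1a + c = -6 and 4a + c = 3.
Subtracting: 3a = 9, so a = 3; then c = -6 − 3·1 = -9.
So s(t) = 3t² − 9, and s(8) = 183.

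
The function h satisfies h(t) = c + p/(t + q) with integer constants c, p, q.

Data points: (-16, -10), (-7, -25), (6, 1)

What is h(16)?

-2

(h(t) − c)(t + q) = p for each data point; the three points give a linear system in c and q, then p follows.
Solving: c = -5, q = 4, p = 60, so h(t) = -5 + 60/(t + 4).
Then h(16) = -5 + 60/20 = -2.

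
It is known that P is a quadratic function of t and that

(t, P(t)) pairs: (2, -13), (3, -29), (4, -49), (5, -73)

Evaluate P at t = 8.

-169

First differences: -16, -20, -24. Second differences: -4, -4.
Level-2 differences are constant, so P has degree 2.
Fitting a degree-2 polynomial gives P(t) = -2t² - 6t + 7.
Then P(8) = -169.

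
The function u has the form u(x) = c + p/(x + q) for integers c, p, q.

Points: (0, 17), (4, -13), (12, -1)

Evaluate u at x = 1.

(u(x) − c)(x + q) = p for each data point; the three points give a linear system in c and q, then p follows.
Solving: c = 2, q = -2, p = -30, so u(x) = 2 − 30/(x − 2).
Then u(1) = 2 − 30/(-1) = 32.

32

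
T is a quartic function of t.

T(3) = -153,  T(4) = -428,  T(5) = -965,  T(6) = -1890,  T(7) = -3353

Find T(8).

-5528

Write T(t) = at^4 + bt³ + ct² + dt + e; the 5 given values yield a linear system in the 5 coefficients.
Solving, T(t) = -t^4 - 3t³ + 2t² - 3t.
Then T(8) = -5528.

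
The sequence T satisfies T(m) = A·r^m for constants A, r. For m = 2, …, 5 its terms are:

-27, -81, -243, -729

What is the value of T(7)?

Consecutive ratio: -81/(-27) = 3, and -243/(-81) = 3, so r = 3.
Then A·3^2 = -27 gives A = -3, and T(m) = -3·3^m.
T(7) = -3·3^7 = -6561.

-6561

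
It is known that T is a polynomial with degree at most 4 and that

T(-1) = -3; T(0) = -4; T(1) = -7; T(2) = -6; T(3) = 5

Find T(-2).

First differences: -1, -3, 1, 11. Second differences: -2, 4, 10. Third differences: 6, 6.
Level-3 differences are constant, so T has degree 3.
Fitting a degree-3 polynomial gives T(k) = k³ - k² - 3k - 4.
Then T(-2) = -10.

-10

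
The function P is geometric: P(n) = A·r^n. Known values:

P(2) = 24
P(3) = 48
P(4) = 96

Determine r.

2

Consecutive ratio: 48/24 = 2, and 96/48 = 2, so r = 2.
Then A·2^2 = 24 gives A = 6, and P(n) = 6·2^n.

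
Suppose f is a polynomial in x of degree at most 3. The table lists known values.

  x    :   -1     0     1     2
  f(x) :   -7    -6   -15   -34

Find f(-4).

First differences: 1, -9, -19. Second differences: -10, -10.
Level-2 differences are constant, so f has degree 2.
Fitting a degree-2 polynomial gives f(x) = -5x² - 4x - 6.
Then f(-4) = -70.

-70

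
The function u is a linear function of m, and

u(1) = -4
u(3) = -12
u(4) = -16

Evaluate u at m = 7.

-28

Write u(m) = am + b; the 3 given values yield a linear system in the 2 coefficients.
Solving, u(m) = -4m.
Then u(7) = -28.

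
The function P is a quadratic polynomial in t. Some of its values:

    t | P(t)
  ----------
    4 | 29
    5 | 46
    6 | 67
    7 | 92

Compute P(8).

121

First differences: 17, 21, 25. Second differences: 4, 4.
Level-2 differences are constant, so P has degree 2.
Fitting a degree-2 polynomial gives P(t) = 2t² - t + 1.
Then P(8) = 121.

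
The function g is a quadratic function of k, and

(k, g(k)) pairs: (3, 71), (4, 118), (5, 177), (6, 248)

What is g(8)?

426

First differences: 47, 59, 71. Second differences: 12, 12.
Level-2 differences are constant, so g has degree 2.
Fitting a degree-2 polynomial gives g(k) = 6k² + 5k + 2.
Then g(8) = 426.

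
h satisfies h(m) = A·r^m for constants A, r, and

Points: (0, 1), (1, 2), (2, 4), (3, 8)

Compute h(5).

Consecutive ratio: 2/1 = 2, and 4/2 = 2, so r = 2.
Then A·2^0 = 1 gives A = 1, and h(m) = 1·2^m.
h(5) = 1·2^5 = 32.

32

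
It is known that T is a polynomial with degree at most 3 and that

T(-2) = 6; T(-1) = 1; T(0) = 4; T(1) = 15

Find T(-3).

First differences: -5, 3, 11. Second differences: 8, 8.
Level-2 differences are constant, so T has degree 2.
Fitting a degree-2 polynomial gives T(m) = 4m² + 7m + 4.
Then T(-3) = 19.

19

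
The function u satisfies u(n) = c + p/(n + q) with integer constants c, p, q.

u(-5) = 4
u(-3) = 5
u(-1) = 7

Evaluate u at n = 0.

9

(u(n) − c)(n + q) = p for each data point; the three points give a linear system in c and q, then p follows.
Solving: c = 1, q = -3, p = -24, so u(n) = 1 − 24/(n − 3).
Then u(0) = 1 − 24/(-3) = 9.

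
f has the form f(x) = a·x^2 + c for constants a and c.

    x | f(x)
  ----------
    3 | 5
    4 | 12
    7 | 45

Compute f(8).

From f(3) = 5 and f(4) = 12: 9a + c = 5 and 16a + c = 12.
Subtracting: 7a = 7, so a = 1; then c = 5 − 1·9 = -4.
So f(x) = 1x² − 4, and f(8) = 60.

60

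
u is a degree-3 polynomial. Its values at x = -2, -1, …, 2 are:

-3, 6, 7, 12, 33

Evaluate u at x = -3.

-32

First differences: 9, 1, 5, 21. Second differences: -8, 4, 16. Third differences: 12, 12.
Level-3 differences are constant, so u has degree 3.
Fitting a degree-3 polynomial gives u(x) = 2x³ + 2x² + x + 7.
Then u(-3) = -32.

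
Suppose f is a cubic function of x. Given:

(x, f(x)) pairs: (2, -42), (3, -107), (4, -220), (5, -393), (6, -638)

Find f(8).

Write f(x) = ax³ + bx² + cx + d; the 5 given values yield a linear system in the 4 coefficients.
Solving, f(x) = -2x³ - 6x² + 3x - 8.
Then f(8) = -1392.

-1392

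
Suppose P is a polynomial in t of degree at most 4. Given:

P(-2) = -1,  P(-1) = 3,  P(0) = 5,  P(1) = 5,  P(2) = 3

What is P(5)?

-15

Write P(t) = at^4 + bt³ + ct² + dt + e; the 5 given values yield a linear system in the 5 coefficients.
Solving, the top 2 coefficients vanish, and P(t) = -t² + t + 5.
Then P(5) = -15.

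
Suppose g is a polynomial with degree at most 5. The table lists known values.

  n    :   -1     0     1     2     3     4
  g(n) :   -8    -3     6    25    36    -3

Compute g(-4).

First differences: 5, 9, 19, 11, -39. Second differences: 4, 10, -8, -50. Third differences: 6, -18, -42. Fourth differences: -24, -24.
Level-4 differences are constant, so g has degree 4.
Fitting a degree-4 polynomial gives g(n) = -n^4 + 3n³ + 3n² + 4n - 3.
Then g(-4) = -419.

-419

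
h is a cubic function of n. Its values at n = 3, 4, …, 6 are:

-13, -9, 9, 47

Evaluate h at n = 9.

Write h(n) = an³ + bn² + cn + d; the 4 given values yield a linear system in the 4 coefficients.
Solving, h(n) = n³ - 5n² + 2n - 1.
Then h(9) = 341.

341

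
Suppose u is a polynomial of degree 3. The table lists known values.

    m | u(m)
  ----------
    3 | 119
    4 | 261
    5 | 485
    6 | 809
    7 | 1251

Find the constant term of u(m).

5

First differences: 142, 224, 324, 442. Second differences: 82, 100, 118. Third differences: 18, 18.
Level-3 differences are constant, so u has degree 3.
Fitting a degree-3 polynomial gives u(m) = 3m³ + 5m² - 4m + 5.
The constant term is u(0) = 5.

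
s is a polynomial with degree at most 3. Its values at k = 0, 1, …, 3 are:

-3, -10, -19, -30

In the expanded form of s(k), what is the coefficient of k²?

First differences: -7, -9, -11. Second differences: -2, -2.
Level-2 differences are constant, so s has degree 2.
Fitting a degree-2 polynomial gives s(k) = -k² - 6k - 3.
The coefficient of k² is -1.

-1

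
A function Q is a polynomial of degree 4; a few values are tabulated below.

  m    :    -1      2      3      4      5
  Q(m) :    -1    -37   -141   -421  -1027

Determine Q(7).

-4057

Write Q(m) = am^4 + bm³ + cm² + dm + e; the 5 given values yield a linear system in the 5 coefficients.
Solving, Q(m) = -2m^4 + 3m³ - 5m² - 6m + 3.
Then Q(7) = -4057.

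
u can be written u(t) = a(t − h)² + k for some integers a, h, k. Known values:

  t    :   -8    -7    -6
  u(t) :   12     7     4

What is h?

First differences -5, -3; second difference 2 = 2a, so a = 1.
Expanding, the t-coefficient is −2ah = -2h; matching it to the data gives h = -5, and then k = 3.
So u(t) = 1(t + 5)² + 3.
Hence h = -5.

-5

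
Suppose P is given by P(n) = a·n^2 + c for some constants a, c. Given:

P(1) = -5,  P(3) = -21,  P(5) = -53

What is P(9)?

-165

From P(1) = -5 and P(3) = -21: 1a + c = -5 and 9a + c = -21.
Subtracting: 8a = -16, so a = -2; then c = -5 − (-2)·1 = -3.
So P(n) = -2n² − 3, and P(9) = -165.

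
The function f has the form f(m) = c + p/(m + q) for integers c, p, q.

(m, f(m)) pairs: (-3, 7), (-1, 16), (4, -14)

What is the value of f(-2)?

10

(f(m) − c)(m + q) = p for each data point; the three points give a linear system in c and q, then p follows.
Solving: c = -2, q = -1, p = -36, so f(m) = -2 − 36/(m − 1).
Then f(-2) = -2 − 36/(-3) = 10.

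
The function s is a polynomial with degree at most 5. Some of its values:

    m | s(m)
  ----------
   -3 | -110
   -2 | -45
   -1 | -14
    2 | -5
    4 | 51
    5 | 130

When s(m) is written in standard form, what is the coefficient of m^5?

Write s(m) = am^5 + bm^4 + cm³ + dm² + em + p; the 6 given values yield a linear system in the 6 coefficients.
Solving, the top 2 coefficients vanish, and s(m) = 2m³ - 5m² + 2m - 5.
The coefficient of m^5 is 0.

0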